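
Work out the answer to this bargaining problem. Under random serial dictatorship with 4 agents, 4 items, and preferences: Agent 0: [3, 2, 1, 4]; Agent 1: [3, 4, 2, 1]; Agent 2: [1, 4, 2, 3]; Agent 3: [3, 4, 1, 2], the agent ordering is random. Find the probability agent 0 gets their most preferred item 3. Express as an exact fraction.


Step 1: Agent 0 wants item 3
Step 2: There are 24 possible orderings of agents
Step 3: In 8 orderings, agent 0 gets item 3
Step 4: Probability = 8/24 = 1/3

1/3


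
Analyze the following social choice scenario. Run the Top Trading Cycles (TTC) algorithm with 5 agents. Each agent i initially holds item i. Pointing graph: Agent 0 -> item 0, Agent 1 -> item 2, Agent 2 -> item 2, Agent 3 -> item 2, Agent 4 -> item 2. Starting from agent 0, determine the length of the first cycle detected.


Step 1: Trace the pointer graph from agent 0: 0 -> 0
Step 2: A cycle is detected when we revisit agent 0
Step 3: The cycle is: 0 -> 0
Step 4: Cycle length = 1

1


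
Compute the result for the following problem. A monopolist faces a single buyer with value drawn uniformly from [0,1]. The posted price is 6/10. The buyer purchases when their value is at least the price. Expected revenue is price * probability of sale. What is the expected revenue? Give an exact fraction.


Step 1: Posted price r = 3/5, value support [0,1]
Step 2: P(v >= r) = (1 - 3/5)/1 = 2/5
Step 3: Expected revenue = r * P(v >= r) = 3/5 * 2/5
Step 4: Revenue = 6/25

6/25


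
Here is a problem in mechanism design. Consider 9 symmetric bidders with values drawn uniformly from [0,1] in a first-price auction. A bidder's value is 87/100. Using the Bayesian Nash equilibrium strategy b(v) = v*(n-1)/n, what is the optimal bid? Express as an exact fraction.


Step 1: The symmetric BNE bidding function is b(v) = v * (n-1) / n
Step 2: Substitute v = 87/100 and n = 9
Step 3: b = 87/100 * 8/9
Step 4: b = 58/75

58/75


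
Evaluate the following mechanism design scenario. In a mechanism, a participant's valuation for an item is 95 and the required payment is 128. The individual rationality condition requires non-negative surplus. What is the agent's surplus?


Step 1: Surplus = value - payment = 95 - 128 = -33
Step 2: IR is violated (surplus < 0)

-33


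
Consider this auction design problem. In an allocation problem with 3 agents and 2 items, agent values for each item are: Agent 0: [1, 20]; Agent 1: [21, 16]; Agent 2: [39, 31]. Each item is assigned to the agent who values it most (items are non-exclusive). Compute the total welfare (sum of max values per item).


Step 1: For each item, find the maximum value among all agents.
Step 2: Item 0 -> Agent 2 (value 39)
Step 3: Item 1 -> Agent 2 (value 31)
Step 4: Total welfare = 39 + 31 = 70

70


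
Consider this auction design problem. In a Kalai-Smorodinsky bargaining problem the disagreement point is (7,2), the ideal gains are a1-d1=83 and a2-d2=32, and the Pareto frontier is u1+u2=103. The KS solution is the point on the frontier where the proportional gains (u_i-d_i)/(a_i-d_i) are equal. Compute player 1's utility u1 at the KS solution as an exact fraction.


Step 1: At the KS point, (u1-d1)/r1 = (u2-d2)/r2 = t and u1+u2 = 103
Step 2: u1 = d1 + r1*t and u2 = d2 + r2*t, so (d1 + r1*t) + (d2 + r2*t) = 103
Step 3: t = (103 - 7 - 2)/(83 + 32) = 94/115
Step 4: u1 = d1 + r1*t = 7 + 83 * 94/115 = 8607/115
Step 5: (Check: u2 = d2 + r2*t = 3238/115; u1+u2 = 8607/115 + 3238/115 = 103, on the frontier.)

8607/115


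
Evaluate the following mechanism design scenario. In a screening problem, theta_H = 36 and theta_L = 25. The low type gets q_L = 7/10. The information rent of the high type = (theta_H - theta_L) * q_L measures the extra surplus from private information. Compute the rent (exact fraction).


Step 1: theta_H - theta_L = 36 - 25 = 11
Step 2: Information rent = (theta_H - theta_L) * q_L
Step 3: = 11 * 7/10
Step 4: = 77/10

77/10


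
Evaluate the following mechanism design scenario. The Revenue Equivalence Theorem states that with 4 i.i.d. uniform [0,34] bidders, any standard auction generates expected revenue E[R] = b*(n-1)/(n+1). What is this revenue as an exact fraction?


Step 1: By Revenue Equivalence, expected revenue = b*(n-1)/(n+1)
Step 2: Substituting n = 4, b = 34
Step 3: Revenue = 34*(4-1)/(4+1) = 34*3/5
Step 4: Revenue = 102/5

102/5


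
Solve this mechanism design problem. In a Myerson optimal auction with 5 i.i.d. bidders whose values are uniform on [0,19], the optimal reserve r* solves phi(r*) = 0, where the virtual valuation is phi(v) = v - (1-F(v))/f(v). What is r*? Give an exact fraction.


Step 1: For U[0,19], F(v) = v/19 and f(v) = 1/19
Step 2: phi(v) = v - (1 - v/19)/(1/19) = v - (19 - v) = 2v - 19
Step 3: Set phi(r*) = 0: 2r* - 19 = 0
Step 4: r* = 19/2 (the number of bidders n = 5 does not enter)

19/2


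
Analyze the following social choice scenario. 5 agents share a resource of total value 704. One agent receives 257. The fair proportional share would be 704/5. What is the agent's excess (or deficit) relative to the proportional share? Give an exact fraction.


Step 1: Proportional share = 704/5
Step 2: Agent's actual allocation = 257
Step 3: Excess = 257 - 704/5 = 581/5

581/5


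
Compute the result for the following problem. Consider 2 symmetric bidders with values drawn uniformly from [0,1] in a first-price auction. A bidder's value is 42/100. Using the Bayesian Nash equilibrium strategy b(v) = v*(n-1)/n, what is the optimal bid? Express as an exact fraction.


Step 1: The symmetric BNE bidding function is b(v) = v * (n-1) / n
Step 2: Substitute v = 21/50 and n = 2
Step 3: b = 21/50 * 1/2
Step 4: b = 21/100

21/100


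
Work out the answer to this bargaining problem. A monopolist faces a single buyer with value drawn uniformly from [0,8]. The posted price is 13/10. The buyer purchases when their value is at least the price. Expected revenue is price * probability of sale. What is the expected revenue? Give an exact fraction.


Step 1: Posted price r = 13/10, value support [0,8]
Step 2: P(v >= r) = (8 - 13/10)/8 = 67/80
Step 3: Expected revenue = r * P(v >= r) = 13/10 * 67/80
Step 4: Revenue = 871/800

871/800


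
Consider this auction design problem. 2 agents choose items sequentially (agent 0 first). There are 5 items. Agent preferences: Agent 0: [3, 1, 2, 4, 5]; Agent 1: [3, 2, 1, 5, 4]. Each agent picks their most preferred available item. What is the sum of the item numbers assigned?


Step 1: Agent 0 picks item 3
Step 2: Agent 1 picks item 2
Step 3: Sum = 3 + 2 = 5

5


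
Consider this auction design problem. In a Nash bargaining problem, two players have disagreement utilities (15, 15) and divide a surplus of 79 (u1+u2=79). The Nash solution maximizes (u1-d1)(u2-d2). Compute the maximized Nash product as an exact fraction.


Step 1: The Nash solution splits surplus symmetrically above the disagreement point
Step 2: u1 = (total + d1 - d2)/2 = (79 + 15 - 15)/2 = 79/2
Step 3: u2 = (total - d1 + d2)/2 = (79 - 15 + 15)/2 = 79/2
Step 4: Nash product = (79/2 - 15) * (79/2 - 15)
Step 5: = 49/2 * 49/2 = 2401/4

2401/4


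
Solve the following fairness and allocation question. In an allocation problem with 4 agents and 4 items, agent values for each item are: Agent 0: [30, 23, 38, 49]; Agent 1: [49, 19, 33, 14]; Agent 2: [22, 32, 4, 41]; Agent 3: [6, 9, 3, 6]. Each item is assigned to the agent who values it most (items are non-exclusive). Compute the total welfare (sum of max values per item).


Step 1: For each item, find the maximum value among all agents.
Step 2: Item 0 -> Agent 1 (value 49)
Step 3: Item 1 -> Agent 2 (value 32)
Step 4: Item 2 -> Agent 0 (value 38)
Step 5: Item 3 -> Agent 0 (value 49)
Step 6: Total welfare = 49 + 32 + 38 + 49 = 168

168


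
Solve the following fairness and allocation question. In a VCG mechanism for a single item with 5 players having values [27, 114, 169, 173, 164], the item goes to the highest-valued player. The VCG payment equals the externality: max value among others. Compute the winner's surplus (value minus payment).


Step 1: The winner is the agent with the highest value: agent 3 with value 173
Step 2: Values of other agents: [27, 114, 169, 164]
Step 3: VCG payment = max of others' values = 169
Step 4: Surplus = 173 - 169 = 4

4


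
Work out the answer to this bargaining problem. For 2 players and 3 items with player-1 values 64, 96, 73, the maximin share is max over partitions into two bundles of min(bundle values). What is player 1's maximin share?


Step 1: Item values = 64, 96, 73
Step 2: Enumerate all 2-bundle partitions and take the smaller bundle:
  Partition 1: {64} vs {96,73} -> bundles 64, 169; min = 64
  Partition 2: {96} vs {64,73} -> bundles 96, 137; min = 96
  Partition 3: {73} vs {64,96} -> bundles 73, 160; min = 73
Step 3: MMS = max(64, 96, 73) = 96

96


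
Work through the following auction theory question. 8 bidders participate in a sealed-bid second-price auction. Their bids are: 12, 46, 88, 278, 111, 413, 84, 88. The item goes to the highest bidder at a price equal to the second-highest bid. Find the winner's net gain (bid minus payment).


Step 1: Sort bids in descending order: 413, 278, 111, 88, 88, 84, 46, 12
Step 2: The winning bid is the highest: 413
Step 3: The payment equals the second-highest bid: 278
Step 4: Surplus = winner's bid - payment = 413 - 278 = 135

135


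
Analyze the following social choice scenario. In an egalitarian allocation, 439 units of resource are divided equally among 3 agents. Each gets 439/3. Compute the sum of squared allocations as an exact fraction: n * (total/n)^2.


Step 1: Each agent's share = 439/3
Step 2: Square of each share = (439/3)^2 = 192721/9
Step 3: Sum of squares = 3 * 192721/9 = 192721/3

192721/3


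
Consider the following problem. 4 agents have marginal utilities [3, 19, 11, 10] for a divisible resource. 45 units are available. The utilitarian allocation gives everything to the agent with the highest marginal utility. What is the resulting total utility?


Step 1: The marginal utilities are [3, 19, 11, 10]
Step 2: The highest marginal utility is 19
Step 3: All 45 units go to that agent
Step 4: Total utility = 19 * 45 = 855

855


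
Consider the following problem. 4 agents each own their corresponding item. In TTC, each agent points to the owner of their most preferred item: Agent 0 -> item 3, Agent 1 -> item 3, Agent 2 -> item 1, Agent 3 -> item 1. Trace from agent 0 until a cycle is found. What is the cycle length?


Step 1: Trace the pointer graph from agent 0: 0 -> 3 -> 1 -> 3
Step 2: A cycle is detected when we revisit agent 3
Step 3: The cycle is: 3 -> 1 -> 3
Step 4: Cycle length = 2

2


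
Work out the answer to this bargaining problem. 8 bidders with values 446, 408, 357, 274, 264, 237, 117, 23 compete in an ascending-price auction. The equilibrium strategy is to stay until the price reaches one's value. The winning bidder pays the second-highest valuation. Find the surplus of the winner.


Step 1: Identify the highest value: 446
Step 2: Identify the second-highest value: 408
Step 3: The final price = second-highest value = 408
Step 4: Surplus = 446 - 408 = 38

38


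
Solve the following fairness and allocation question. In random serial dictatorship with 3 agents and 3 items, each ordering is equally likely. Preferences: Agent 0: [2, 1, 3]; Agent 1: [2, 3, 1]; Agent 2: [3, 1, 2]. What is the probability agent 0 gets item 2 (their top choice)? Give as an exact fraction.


Step 1: Agent 0 wants item 2
Step 2: There are 6 possible orderings of agents
Step 3: In 3 orderings, agent 0 gets item 2
Step 4: Probability = 3/6 = 1/2

1/2


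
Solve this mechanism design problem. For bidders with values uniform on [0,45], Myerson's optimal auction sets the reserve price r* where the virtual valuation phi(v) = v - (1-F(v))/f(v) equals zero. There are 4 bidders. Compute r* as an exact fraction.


Step 1: For U[0,45], F(v) = v/45 and f(v) = 1/45
Step 2: phi(v) = v - (1 - v/45)/(1/45) = v - (45 - v) = 2v - 45
Step 3: Set phi(r*) = 0: 2r* - 45 = 0
Step 4: r* = 45/2 (the number of bidders n = 4 does not enter)

45/2


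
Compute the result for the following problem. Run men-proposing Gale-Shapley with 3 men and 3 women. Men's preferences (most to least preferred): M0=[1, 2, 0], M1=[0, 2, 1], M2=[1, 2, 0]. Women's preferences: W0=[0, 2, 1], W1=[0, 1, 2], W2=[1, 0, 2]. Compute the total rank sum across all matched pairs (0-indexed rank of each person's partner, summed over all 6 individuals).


Step 1: Run Gale-Shapley (men propose, women hold best offer):
  M0 proposes to W1; she accepts
  M1 proposes to W0; she accepts
  M2 proposes to W1; rejected
  M2 proposes to W2; she accepts
Step 2: Final matching: W0-M1, W1-M0, W2-M2
Step 3: 0-indexed ranks (man's rank of his match, then woman's): 0 + 2 + 0 + 0 + 1 + 2
Step 4: Total rank sum = 5

5


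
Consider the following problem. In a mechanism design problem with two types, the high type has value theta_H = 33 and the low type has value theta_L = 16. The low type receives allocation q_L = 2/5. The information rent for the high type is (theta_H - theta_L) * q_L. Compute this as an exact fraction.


Step 1: theta_H - theta_L = 33 - 16 = 17
Step 2: Information rent = (theta_H - theta_L) * q_L
Step 3: = 17 * 2/5
Step 4: = 34/5

34/5


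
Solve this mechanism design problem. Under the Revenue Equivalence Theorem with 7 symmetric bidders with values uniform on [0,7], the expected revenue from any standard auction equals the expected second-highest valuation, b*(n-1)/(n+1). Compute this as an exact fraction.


Step 1: By Revenue Equivalence, expected revenue = b*(n-1)/(n+1)
Step 2: Substituting n = 7, b = 7
Step 3: Revenue = 7*(7-1)/(7+1) = 7*6/8
Step 4: Revenue = 42/8 = 21/4

21/4


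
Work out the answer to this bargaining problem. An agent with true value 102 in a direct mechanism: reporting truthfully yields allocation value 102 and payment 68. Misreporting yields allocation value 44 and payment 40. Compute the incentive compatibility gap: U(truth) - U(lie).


Step 1: U(truth) = value - payment = 102 - 68 = 34
Step 2: U(lie) = allocation - payment = 44 - 40 = 4
Step 3: IC gap = 34 - 4 = 30

30


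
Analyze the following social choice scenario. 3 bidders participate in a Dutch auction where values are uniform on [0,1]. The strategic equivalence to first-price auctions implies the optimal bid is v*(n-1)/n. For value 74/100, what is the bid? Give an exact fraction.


Step 1: Dutch auctions are strategically equivalent to first-price auctions
Step 2: The equilibrium bid is b(v) = v*(n-1)/n
Step 3: b = 37/50 * 2/3
Step 4: b = 37/75

37/75


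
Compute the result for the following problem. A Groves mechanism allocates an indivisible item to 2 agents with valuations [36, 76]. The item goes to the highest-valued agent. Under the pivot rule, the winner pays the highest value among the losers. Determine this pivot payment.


Step 1: The efficient winner is agent 1 with value 76
Step 2: Other agents' values: [36]
Step 3: Pivot payment = max(others) = 36
Step 4: The winner pays 36

36


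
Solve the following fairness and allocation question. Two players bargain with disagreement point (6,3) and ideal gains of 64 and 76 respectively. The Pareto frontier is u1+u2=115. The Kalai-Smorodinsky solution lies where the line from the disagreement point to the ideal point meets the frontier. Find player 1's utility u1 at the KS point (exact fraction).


Step 1: At the KS point, (u1-d1)/r1 = (u2-d2)/r2 = t and u1+u2 = 115
Step 2: u1 = d1 + r1*t and u2 = d2 + r2*t, so (d1 + r1*t) + (d2 + r2*t) = 115
Step 3: t = (115 - 6 - 3)/(64 + 76) = 106/140 = 53/70
Step 4: u1 = d1 + r1*t = 6 + 64 * 53/70 = 1906/35
Step 5: (Check: u2 = d2 + r2*t = 2119/35; u1+u2 = 1906/35 + 2119/35 = 115, on the frontier.)

1906/35


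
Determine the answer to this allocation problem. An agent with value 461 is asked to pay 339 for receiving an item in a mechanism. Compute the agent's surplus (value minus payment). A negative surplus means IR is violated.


Step 1: Surplus = value - payment = 461 - 339 = 122
Step 2: IR is satisfied (surplus >= 0)

122


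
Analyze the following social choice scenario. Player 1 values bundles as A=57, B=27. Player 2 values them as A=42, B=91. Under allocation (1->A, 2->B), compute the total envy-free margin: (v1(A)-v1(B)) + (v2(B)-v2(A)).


Step 1: Player 1's margin = v1(A) - v1(B) = 57 - 27 = 30
Step 2: Player 2's margin = v2(B) - v2(A) = 91 - 42 = 49
Step 3: Total margin = 30 + 49 = 79

79


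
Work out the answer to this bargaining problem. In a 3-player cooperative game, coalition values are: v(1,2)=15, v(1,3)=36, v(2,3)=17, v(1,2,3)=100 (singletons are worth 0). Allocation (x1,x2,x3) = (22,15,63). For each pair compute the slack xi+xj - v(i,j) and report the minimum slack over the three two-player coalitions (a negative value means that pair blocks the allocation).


Step 1: Slack for coalition (1,2): x1+x2 - v12 = 37 - 15 = 22
Step 2: Slack for coalition (1,3): x1+x3 - v13 = 85 - 36 = 49
Step 3: Slack for coalition (2,3): x2+x3 - v23 = 78 - 17 = 61
Step 4: Minimum slack = min(22, 49, 61) = 22, attained by (1,2); no pair can gain by deviating, so the allocation is in the core

22


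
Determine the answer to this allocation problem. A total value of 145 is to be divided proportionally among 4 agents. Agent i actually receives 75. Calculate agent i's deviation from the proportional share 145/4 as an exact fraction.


Step 1: Proportional share = 145/4
Step 2: Agent's actual allocation = 75
Step 3: Excess = 75 - 145/4 = 155/4

155/4


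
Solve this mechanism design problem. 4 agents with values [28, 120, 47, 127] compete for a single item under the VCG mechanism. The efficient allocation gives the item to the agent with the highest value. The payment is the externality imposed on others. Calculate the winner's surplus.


Step 1: The winner is the agent with the highest value: agent 3 with value 127
Step 2: Values of other agents: [28, 120, 47]
Step 3: VCG payment = max of others' values = 120
Step 4: Surplus = 127 - 120 = 7

7


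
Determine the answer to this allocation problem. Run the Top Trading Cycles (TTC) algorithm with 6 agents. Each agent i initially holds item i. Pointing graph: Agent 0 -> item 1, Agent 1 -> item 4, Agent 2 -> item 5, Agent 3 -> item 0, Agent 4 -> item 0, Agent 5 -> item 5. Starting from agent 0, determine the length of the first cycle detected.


Step 1: Trace the pointer graph from agent 0: 0 -> 1 -> 4 -> 0
Step 2: A cycle is detected when we revisit agent 0
Step 3: The cycle is: 0 -> 1 -> 4 -> 0
Step 4: Cycle length = 3

3


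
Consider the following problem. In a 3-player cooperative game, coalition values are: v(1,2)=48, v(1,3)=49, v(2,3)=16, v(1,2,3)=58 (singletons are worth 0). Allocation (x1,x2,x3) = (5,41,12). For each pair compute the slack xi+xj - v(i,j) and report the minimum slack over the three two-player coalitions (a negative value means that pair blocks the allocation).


Step 1: Slack for coalition (1,2): x1+x2 - v12 = 46 - 48 = -2
Step 2: Slack for coalition (1,3): x1+x3 - v13 = 17 - 49 = -32
Step 3: Slack for coalition (2,3): x2+x3 - v23 = 53 - 16 = 37
Step 4: Minimum slack = min(-2, -32, 37) = -32, attained by (1,3); coalition (1,3) can block (slack < 0), so the allocation is not in the core

-32


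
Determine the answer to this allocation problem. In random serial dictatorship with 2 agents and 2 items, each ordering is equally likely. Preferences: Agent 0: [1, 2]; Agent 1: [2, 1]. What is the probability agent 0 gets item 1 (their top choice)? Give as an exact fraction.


Step 1: Agent 0 wants item 1
Step 2: There are 2 possible orderings of agents
Step 3: In 2 orderings, agent 0 gets item 1
Step 4: Probability = 2/2 = 1

1


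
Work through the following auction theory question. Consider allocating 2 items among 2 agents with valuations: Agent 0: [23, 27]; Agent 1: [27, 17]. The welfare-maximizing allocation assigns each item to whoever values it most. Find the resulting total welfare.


Step 1: For each item, find the maximum value among all agents.
Step 2: Item 0 -> Agent 1 (value 27)
Step 3: Item 1 -> Agent 0 (value 27)
Step 4: Total welfare = 27 + 27 = 54

54


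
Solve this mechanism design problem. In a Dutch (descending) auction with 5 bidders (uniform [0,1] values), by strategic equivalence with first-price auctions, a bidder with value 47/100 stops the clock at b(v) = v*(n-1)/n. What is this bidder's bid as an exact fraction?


Step 1: Dutch auctions are strategically equivalent to first-price auctions
Step 2: The equilibrium bid is b(v) = v*(n-1)/n
Step 3: b = 47/100 * 4/5
Step 4: b = 47/125

47/125


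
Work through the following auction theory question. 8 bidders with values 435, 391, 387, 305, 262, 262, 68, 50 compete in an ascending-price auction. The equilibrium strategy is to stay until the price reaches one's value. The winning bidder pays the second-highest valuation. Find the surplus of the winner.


Step 1: Identify the highest value: 435
Step 2: Identify the second-highest value: 391
Step 3: The final price = second-highest value = 391
Step 4: Surplus = 435 - 391 = 44

44


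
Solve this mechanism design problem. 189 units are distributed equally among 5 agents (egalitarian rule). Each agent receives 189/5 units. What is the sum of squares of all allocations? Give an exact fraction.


Step 1: Each agent's share = 189/5
Step 2: Square of each share = (189/5)^2 = 35721/25
Step 3: Sum of squares = 5 * 35721/25 = 35721/5

35721/5


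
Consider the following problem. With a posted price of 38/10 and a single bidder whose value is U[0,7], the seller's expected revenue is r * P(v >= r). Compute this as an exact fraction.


Step 1: Posted price r = 19/5, value support [0,7]
Step 2: P(v >= r) = (7 - 19/5)/7 = 16/35
Step 3: Expected revenue = r * P(v >= r) = 19/5 * 16/35
Step 4: Revenue = 304/175

304/175


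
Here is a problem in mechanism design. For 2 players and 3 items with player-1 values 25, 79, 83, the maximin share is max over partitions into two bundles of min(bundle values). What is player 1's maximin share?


Step 1: Item values = 25, 79, 83
Step 2: Enumerate all 2-bundle partitions and take the smaller bundle:
  Partition 1: {25} vs {79,83} -> bundles 25, 162; min = 25
  Partition 2: {79} vs {25,83} -> bundles 79, 108; min = 79
  Partition 3: {83} vs {25,79} -> bundles 83, 104; min = 83
Step 3: MMS = max(25, 79, 83) = 83

83


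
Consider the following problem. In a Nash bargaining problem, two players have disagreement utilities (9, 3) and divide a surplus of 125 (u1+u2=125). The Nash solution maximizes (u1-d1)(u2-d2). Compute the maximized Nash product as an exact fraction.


Step 1: The Nash solution splits surplus symmetrically above the disagreement point
Step 2: u1 = (total + d1 - d2)/2 = (125 + 9 - 3)/2 = 131/2
Step 3: u2 = (total - d1 + d2)/2 = (125 - 9 + 3)/2 = 119/2
Step 4: Nash product = (131/2 - 9) * (119/2 - 3)
Step 5: = 113/2 * 113/2 = 12769/4

12769/4


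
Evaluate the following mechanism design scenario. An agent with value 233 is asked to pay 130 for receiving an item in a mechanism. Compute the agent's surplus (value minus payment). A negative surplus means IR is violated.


Step 1: Surplus = value - payment = 233 - 130 = 103
Step 2: IR is satisfied (surplus >= 0)

103


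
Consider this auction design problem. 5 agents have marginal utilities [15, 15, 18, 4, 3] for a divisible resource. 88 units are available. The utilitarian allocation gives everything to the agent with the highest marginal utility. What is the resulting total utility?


Step 1: The marginal utilities are [15, 15, 18, 4, 3]
Step 2: The highest marginal utility is 18
Step 3: All 88 units go to that agent
Step 4: Total utility = 18 * 88 = 1584

1584


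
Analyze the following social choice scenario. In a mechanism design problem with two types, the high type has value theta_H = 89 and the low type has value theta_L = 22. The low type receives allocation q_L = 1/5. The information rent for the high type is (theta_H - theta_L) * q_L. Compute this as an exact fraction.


Step 1: theta_H - theta_L = 89 - 22 = 67
Step 2: Information rent = (theta_H - theta_L) * q_L
Step 3: = 67 * 1/5
Step 4: = 67/5

67/5


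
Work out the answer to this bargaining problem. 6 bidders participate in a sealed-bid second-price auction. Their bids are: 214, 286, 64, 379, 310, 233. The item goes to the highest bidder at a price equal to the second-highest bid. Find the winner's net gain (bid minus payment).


Step 1: Sort bids in descending order: 379, 310, 286, 233, 214, 64
Step 2: The winning bid is the highest: 379
Step 3: The payment equals the second-highest bid: 310
Step 4: Surplus = winner's bid - payment = 379 - 310 = 69

69


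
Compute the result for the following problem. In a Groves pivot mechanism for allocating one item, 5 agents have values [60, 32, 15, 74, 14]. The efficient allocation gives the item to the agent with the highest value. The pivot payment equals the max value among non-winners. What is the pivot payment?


Step 1: The efficient winner is agent 3 with value 74
Step 2: Other agents' values: [60, 32, 15, 14]
Step 3: Pivot payment = max(others) = 60
Step 4: The winner pays 60

60


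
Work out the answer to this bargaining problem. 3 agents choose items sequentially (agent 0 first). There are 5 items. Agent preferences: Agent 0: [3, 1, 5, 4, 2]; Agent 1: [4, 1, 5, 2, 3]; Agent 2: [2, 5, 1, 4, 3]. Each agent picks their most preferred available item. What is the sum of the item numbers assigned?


Step 1: Agent 0 picks item 3
Step 2: Agent 1 picks item 4
Step 3: Agent 2 picks item 2
Step 4: Sum = 3 + 4 + 2 = 9

9


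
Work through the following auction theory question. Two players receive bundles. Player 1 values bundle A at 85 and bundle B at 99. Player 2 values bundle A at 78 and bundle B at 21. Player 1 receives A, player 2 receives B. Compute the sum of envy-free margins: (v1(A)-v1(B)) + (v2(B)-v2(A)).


Step 1: Player 1's margin = v1(A) - v1(B) = 85 - 99 = -14
Step 2: Player 2's margin = v2(B) - v2(A) = 21 - 78 = -57
Step 3: Total margin = -14 + -57 = -71

-71


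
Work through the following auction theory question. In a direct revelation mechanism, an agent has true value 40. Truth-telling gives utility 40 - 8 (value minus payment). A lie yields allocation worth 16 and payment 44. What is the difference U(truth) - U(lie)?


Step 1: U(truth) = value - payment = 40 - 8 = 32
Step 2: U(lie) = allocation - payment = 16 - 44 = -28
Step 3: IC gap = 32 - (-28) = 60

60


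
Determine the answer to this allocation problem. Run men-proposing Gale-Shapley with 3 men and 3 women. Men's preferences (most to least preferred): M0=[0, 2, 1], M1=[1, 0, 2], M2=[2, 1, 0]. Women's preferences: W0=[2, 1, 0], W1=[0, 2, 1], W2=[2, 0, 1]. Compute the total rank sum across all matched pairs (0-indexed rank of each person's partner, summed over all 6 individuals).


Step 1: Run Gale-Shapley (men propose, women hold best offer):
  M0 proposes to W0; she accepts
  M1 proposes to W1; she accepts
  M2 proposes to W2; she accepts
Step 2: Final matching: W0-M0, W1-M1, W2-M2
Step 3: 0-indexed ranks (man's rank of his match, then woman's): 0 + 2 + 0 + 2 + 0 + 0
Step 4: Total rank sum = 4

4


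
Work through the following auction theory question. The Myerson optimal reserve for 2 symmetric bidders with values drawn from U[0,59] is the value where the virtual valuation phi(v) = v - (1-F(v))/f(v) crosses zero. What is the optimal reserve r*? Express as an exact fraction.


Step 1: For U[0,59], F(v) = v/59 and f(v) = 1/59
Step 2: phi(v) = v - (1 - v/59)/(1/59) = v - (59 - v) = 2v - 59
Step 3: Set phi(r*) = 0: 2r* - 59 = 0
Step 4: r* = 59/2 (the number of bidders n = 2 does not enter)

59/2


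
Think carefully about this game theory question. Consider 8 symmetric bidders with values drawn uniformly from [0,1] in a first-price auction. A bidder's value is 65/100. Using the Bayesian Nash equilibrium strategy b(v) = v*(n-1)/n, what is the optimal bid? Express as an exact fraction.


Step 1: The symmetric BNE bidding function is b(v) = v * (n-1) / n
Step 2: Substitute v = 13/20 and n = 8
Step 3: b = 13/20 * 7/8
Step 4: b = 91/160

91/160


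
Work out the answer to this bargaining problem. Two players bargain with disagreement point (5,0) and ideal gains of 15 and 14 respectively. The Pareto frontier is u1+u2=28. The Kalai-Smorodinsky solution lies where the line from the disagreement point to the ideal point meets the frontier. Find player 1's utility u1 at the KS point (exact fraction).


Step 1: At the KS point, (u1-d1)/r1 = (u2-d2)/r2 = t and u1+u2 = 28
Step 2: u1 = d1 + r1*t and u2 = d2 + r2*t, so (d1 + r1*t) + (d2 + r2*t) = 28
Step 3: t = (28 - 5 - 0)/(15 + 14) = 23/29
Step 4: u1 = d1 + r1*t = 5 + 15 * 23/29 = 490/29
Step 5: (Check: u2 = d2 + r2*t = 322/29; u1+u2 = 490/29 + 322/29 = 28, on the frontier.)

490/29


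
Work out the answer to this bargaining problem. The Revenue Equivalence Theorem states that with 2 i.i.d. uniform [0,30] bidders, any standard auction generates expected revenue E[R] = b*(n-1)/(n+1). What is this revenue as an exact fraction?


Step 1: By Revenue Equivalence, expected revenue = b*(n-1)/(n+1)
Step 2: Substituting n = 2, b = 30
Step 3: Revenue = 30*(2-1)/(2+1) = 30*1/3
Step 4: Revenue = 30/3 = 10

10


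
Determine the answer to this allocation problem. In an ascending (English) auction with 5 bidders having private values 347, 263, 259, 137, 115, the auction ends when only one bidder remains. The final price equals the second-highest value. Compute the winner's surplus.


Step 1: Identify the highest value: 347
Step 2: Identify the second-highest value: 263
Step 3: The final price = second-highest value = 263
Step 4: Surplus = 347 - 263 = 84

84


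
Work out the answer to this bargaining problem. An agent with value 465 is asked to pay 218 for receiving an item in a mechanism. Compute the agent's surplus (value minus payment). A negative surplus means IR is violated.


Step 1: Surplus = value - payment = 465 - 218 = 247
Step 2: IR is satisfied (surplus >= 0)

247


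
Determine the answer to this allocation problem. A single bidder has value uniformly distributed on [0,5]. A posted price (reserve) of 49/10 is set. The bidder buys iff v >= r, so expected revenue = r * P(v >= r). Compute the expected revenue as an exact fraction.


Step 1: Posted price r = 49/10, value support [0,5]
Step 2: P(v >= r) = (5 - 49/10)/5 = 1/50
Step 3: Expected revenue = r * P(v >= r) = 49/10 * 1/50
Step 4: Revenue = 49/500

49/500


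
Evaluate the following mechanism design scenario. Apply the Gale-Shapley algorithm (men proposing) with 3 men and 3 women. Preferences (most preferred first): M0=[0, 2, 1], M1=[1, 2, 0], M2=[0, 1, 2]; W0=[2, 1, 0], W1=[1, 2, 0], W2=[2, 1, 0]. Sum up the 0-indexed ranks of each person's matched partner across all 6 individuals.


Step 1: Run Gale-Shapley (men propose, women hold best offer):
  M0 proposes to W0; she accepts
  M1 proposes to W1; she accepts
  M2 proposes to W0; she switches from M0
  M0 proposes to W2; she accepts
Step 2: Final matching: W0-M2, W1-M1, W2-M0
Step 3: 0-indexed ranks (man's rank of his match, then woman's): 0 + 0 + 0 + 0 + 1 + 2
Step 4: Total rank sum = 3

3


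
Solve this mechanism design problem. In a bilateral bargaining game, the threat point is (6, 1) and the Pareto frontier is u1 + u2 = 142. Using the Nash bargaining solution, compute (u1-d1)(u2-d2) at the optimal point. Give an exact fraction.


Step 1: The Nash solution splits surplus symmetrically above the disagreement point
Step 2: u1 = (total + d1 - d2)/2 = (142 + 6 - 1)/2 = 147/2
Step 3: u2 = (total - d1 + d2)/2 = (142 - 6 + 1)/2 = 137/2
Step 4: Nash product = (147/2 - 6) * (137/2 - 1)
Step 5: = 135/2 * 135/2 = 18225/4

18225/4


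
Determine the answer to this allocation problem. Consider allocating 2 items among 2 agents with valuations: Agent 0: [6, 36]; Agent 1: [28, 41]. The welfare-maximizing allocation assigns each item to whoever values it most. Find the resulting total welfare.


Step 1: For each item, find the maximum value among all agents.
Step 2: Item 0 -> Agent 1 (value 28)
Step 3: Item 1 -> Agent 1 (value 41)
Step 4: Total welfare = 28 + 41 = 69

69


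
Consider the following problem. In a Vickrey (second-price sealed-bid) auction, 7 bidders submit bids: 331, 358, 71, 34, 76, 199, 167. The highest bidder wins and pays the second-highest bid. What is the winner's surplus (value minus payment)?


Step 1: Sort bids in descending order: 358, 331, 199, 167, 76, 71, 34
Step 2: The winning bid is the highest: 358
Step 3: The payment equals the second-highest bid: 331
Step 4: Surplus = winner's bid - payment = 358 - 331 = 27

27


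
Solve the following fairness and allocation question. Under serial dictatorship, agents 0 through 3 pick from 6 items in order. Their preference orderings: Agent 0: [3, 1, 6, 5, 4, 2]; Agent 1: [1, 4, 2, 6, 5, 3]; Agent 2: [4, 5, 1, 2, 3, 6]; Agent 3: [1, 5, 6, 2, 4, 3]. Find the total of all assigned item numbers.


Step 1: Agent 0 picks item 3
Step 2: Agent 1 picks item 1
Step 3: Agent 2 picks item 4
Step 4: Agent 3 picks item 5
Step 5: Sum = 3 + 1 + 4 + 5 = 13

13


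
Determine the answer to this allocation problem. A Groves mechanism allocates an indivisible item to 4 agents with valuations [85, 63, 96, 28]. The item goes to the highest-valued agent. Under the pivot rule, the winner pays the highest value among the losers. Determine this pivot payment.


Step 1: The efficient winner is agent 2 with value 96
Step 2: Other agents' values: [85, 63, 28]
Step 3: Pivot payment = max(others) = 85
Step 4: The winner pays 85

85


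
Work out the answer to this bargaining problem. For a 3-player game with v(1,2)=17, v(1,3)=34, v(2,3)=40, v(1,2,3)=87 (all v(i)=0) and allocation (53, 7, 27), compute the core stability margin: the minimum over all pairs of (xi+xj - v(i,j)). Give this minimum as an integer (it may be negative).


Step 1: Slack for coalition (1,2): x1+x2 - v12 = 60 - 17 = 43
Step 2: Slack for coalition (1,3): x1+x3 - v13 = 80 - 34 = 46
Step 3: Slack for coalition (2,3): x2+x3 - v23 = 34 - 40 = -6
Step 4: Minimum slack = min(43, 46, -6) = -6, attained by (2,3); coalition (2,3) can block (slack < 0), so the allocation is not in the core

-6


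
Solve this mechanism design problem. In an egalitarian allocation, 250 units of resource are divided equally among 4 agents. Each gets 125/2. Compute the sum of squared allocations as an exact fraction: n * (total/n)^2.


Step 1: Each agent's share = 250/4 = 125/2
Step 2: Square of each share = (125/2)^2 = 15625/4
Step 3: Sum of squares = 4 * 15625/4 = 15625

15625


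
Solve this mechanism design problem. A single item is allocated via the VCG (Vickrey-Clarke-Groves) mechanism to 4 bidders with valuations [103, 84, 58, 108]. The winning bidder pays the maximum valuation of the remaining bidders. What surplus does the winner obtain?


Step 1: The winner is the agent with the highest value: agent 3 with value 108
Step 2: Values of other agents: [103, 84, 58]
Step 3: VCG payment = max of others' values = 103
Step 4: Surplus = 108 - 103 = 5

5


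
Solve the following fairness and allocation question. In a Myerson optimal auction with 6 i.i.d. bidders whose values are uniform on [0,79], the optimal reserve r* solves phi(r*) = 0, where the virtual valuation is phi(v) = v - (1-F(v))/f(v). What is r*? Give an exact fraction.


Step 1: For U[0,79], F(v) = v/79 and f(v) = 1/79
Step 2: phi(v) = v - (1 - v/79)/(1/79) = v - (79 - v) = 2v - 79
Step 3: Set phi(r*) = 0: 2r* - 79 = 0
Step 4: r* = 79/2 (the number of bidders n = 6 does not enter)

79/2


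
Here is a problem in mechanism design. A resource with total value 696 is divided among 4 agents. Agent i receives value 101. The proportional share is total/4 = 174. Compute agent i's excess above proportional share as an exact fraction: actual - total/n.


Step 1: Proportional share = 696/4 = 174
Step 2: Agent's actual allocation = 101
Step 3: Excess = 101 - 174 = -73

-73


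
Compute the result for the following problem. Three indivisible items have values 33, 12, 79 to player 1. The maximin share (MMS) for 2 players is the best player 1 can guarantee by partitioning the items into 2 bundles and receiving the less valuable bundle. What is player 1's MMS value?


Step 1: Item values = 33, 12, 79
Step 2: Enumerate all 2-bundle partitions and take the smaller bundle:
  Partition 1: {33} vs {12,79} -> bundles 33, 91; min = 33
  Partition 2: {12} vs {33,79} -> bundles 12, 112; min = 12
  Partition 3: {79} vs {33,12} -> bundles 79, 45; min = 45
Step 3: MMS = max(33, 12, 45) = 45

45


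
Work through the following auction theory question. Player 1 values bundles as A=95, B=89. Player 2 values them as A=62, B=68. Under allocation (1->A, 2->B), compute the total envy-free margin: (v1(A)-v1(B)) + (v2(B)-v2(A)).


Step 1: Player 1's margin = v1(A) - v1(B) = 95 - 89 = 6
Step 2: Player 2's margin = v2(B) - v2(A) = 68 - 62 = 6
Step 3: Total margin = 6 + 6 = 12

12


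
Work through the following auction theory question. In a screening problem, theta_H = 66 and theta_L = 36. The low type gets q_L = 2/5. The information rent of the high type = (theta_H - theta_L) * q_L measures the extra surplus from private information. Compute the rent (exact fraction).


Step 1: theta_H - theta_L = 66 - 36 = 30
Step 2: Information rent = (theta_H - theta_L) * q_L
Step 3: = 30 * 2/5
Step 4: = 12

12


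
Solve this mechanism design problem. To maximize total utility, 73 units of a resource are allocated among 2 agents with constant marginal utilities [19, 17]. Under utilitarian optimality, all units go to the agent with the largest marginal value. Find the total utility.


Step 1: The marginal utilities are [19, 17]
Step 2: The highest marginal utility is 19
Step 3: All 73 units go to that agent
Step 4: Total utility = 19 * 73 = 1387

1387


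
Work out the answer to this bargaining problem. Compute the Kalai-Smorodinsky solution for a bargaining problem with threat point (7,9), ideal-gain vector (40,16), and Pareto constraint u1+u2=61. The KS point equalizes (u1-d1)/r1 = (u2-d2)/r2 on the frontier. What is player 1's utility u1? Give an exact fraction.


Step 1: At the KS point, (u1-d1)/r1 = (u2-d2)/r2 = t and u1+u2 = 61
Step 2: u1 = d1 + r1*t and u2 = d2 + r2*t, so (d1 + r1*t) + (d2 + r2*t) = 61
Step 3: t = (61 - 7 - 9)/(40 + 16) = 45/56
Step 4: u1 = d1 + r1*t = 7 + 40 * 45/56 = 274/7
Step 5: (Check: u2 = d2 + r2*t = 153/7; u1+u2 = 274/7 + 153/7 = 61, on the frontier.)

274/7


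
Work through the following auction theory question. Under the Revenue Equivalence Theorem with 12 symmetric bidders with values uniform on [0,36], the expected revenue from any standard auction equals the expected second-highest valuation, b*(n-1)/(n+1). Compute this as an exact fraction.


Step 1: By Revenue Equivalence, expected revenue = b*(n-1)/(n+1)
Step 2: Substituting n = 12, b = 36
Step 3: Revenue = 36*(12-1)/(12+1) = 36*11/13
Step 4: Revenue = 396/13

396/13


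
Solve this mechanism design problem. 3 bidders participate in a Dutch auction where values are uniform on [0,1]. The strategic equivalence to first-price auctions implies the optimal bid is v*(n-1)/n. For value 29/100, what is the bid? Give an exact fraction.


Step 1: Dutch auctions are strategically equivalent to first-price auctions
Step 2: The equilibrium bid is b(v) = v*(n-1)/n
Step 3: b = 29/100 * 2/3
Step 4: b = 29/150

29/150


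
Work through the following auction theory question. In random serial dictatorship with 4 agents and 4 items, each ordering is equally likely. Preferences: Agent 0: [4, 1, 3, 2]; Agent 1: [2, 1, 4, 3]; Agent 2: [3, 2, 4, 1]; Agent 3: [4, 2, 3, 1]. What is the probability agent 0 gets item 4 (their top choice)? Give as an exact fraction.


Step 1: Agent 0 wants item 4
Step 2: There are 24 possible orderings of agents
Step 3: In 12 orderings, agent 0 gets item 4
Step 4: Probability = 12/24 = 1/2

1/2
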